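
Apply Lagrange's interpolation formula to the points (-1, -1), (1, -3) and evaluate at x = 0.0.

Lagrange interpolation formula:
P(x) = Σ yᵢ × Lᵢ(x)
where Lᵢ(x) = Π_{j≠i} (x - xⱼ)/(xᵢ - xⱼ)

L_0(0.0) = (0.0 - 1)/(-1 - 1) = 0.500000
L_1(0.0) = (0.0 - (-1))/(1 - (-1)) = 0.500000

P(0.0) = (-1)×L_0(0.0) + (-3)×L_1(0.0)
P(0.0) = -2.000000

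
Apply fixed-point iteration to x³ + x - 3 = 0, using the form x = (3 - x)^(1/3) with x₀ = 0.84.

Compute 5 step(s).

Equation: x³ + x - 3 = 0
Fixed-point form: x = (3 - x)^(1/3)
x₀ = 0.84

x_1 = g(0.840000) = 1.292661
x_2 = g(1.292661) = 1.195198
x_3 = g(1.195198) = 1.217521
x_4 = g(1.217521) = 1.212481
x_5 = g(1.212481) = 1.213622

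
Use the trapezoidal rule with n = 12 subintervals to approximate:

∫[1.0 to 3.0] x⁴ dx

f(x) = x⁴
a = 1.0, b = 3.0, n = 12
h = (b - a)/n = 0.166667

Trapezoidal rule: (h/2)[f(x₀) + 2f(x₁) + 2f(x₂) + ... + f(xₙ)]

x_0 = 1.0000, f(x_0) = 1.000000, coefficient = 1
x_1 = 1.1667, f(x_1) = 1.852623, coefficient = 2
x_2 = 1.3333, f(x_2) = 3.160494, coefficient = 2
x_3 = 1.5000, f(x_3) = 5.062500, coefficient = 2
x_4 = 1.6667, f(x_4) = 7.716049, coefficient = 2
x_5 = 1.8333, f(x_5) = 11.297068, coefficient = 2
x_6 = 2.0000, f(x_6) = 16.000000, coefficient = 2
x_7 = 2.1667, f(x_7) = 22.037809, coefficient = 2
x_8 = 2.3333, f(x_8) = 29.641975, coefficient = 2
x_9 = 2.5000, f(x_9) = 39.062500, coefficient = 2
x_10 = 2.6667, f(x_10) = 50.567901, coefficient = 2
x_11 = 2.8333, f(x_11) = 64.445216, coefficient = 2
x_12 = 3.0000, f(x_12) = 81.000000, coefficient = 1

I ≈ (0.166667/2) × 583.688272 = 48.640689
Exact value: 48.400000
Error: 0.240689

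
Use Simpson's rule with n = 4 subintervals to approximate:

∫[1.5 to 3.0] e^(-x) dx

f(x) = e^(-x)
a = 1.5, b = 3.0, n = 4
h = (b - a)/n = 0.375000

Simpson's rule: (h/3)[f(x₀) + 4f(x₁) + 2f(x₂) + ... + f(xₙ)]

x_0 = 1.5000, f(x_0) = 0.223130, coefficient = 1
x_1 = 1.8750, f(x_1) = 0.153355, coefficient = 4
x_2 = 2.2500, f(x_2) = 0.105399, coefficient = 2
x_3 = 2.6250, f(x_3) = 0.072440, coefficient = 4
x_4 = 3.0000, f(x_4) = 0.049787, coefficient = 1

I ≈ (0.375000/3) × 1.386895 = 0.173362
Exact value: 0.173343
Error: 0.000019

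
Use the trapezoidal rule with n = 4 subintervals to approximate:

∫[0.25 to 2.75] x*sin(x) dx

f(x) = x*sin(x)
a = 0.25, b = 2.75, n = 4
h = (b - a)/n = 0.625000

Trapezoidal rule: (h/2)[f(x₀) + 2f(x₁) + 2f(x₂) + ... + f(xₙ)]

x_0 = 0.2500, f(x_0) = 0.061851, coefficient = 1
x_1 = 0.8750, f(x_1) = 0.671601, coefficient = 2
x_2 = 1.5000, f(x_2) = 1.496242, coefficient = 2
x_3 = 2.1250, f(x_3) = 1.806930, coefficient = 2
x_4 = 2.7500, f(x_4) = 1.049568, coefficient = 1

I ≈ (0.625000/2) × 9.060964 = 2.831551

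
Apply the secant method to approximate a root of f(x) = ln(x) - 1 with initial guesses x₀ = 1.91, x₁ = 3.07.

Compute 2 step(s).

f(x) = ln(x) - 1
x₀ = 1.91, x₁ = 3.07

Secant formula: x_{n+1} = x_n - f(x_n)(x_n - x_{n-1})/(f(x_n) - f(x_{n-1}))

Iteration 1:
  f(1.910000) = -0.352897
  f(3.070000) = 0.121678
  x_2 = 3.070000 - 0.121678×(3.070000 - 1.910000)/(0.121678 - (-0.352897))
       = 2.772584
Iteration 2:
  f(3.070000) = 0.121678
  f(2.772584) = 0.019780
  x_3 = 2.772584 - 0.019780×(2.772584 - 3.070000)/(0.019780 - 0.121678)
       = 2.714852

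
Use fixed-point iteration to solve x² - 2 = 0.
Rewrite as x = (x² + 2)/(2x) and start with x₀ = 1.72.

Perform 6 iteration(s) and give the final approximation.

Equation: x² - 2 = 0
Fixed-point form: x = (x² + 2)/(2x)
x₀ = 1.72

x_1 = g(1.720000) = 1.441395
x_2 = g(1.441395) = 1.414470
x_3 = g(1.414470) = 1.414214
x_4 = g(1.414214) = 1.414214
x_5 = g(1.414214) = 1.414214
x_6 = g(1.414214) = 1.414214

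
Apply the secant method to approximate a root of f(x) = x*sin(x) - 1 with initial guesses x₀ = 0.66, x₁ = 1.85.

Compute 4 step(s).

f(x) = x*sin(x) - 1
x₀ = 0.66, x₁ = 1.85

Secant formula: x_{n+1} = x_n - f(x_n)(x_n - x_{n-1})/(f(x_n) - f(x_{n-1}))

Iteration 1:
  f(0.660000) = -0.595343
  f(1.850000) = 0.778359
  x_2 = 1.850000 - 0.778359×(1.850000 - 0.660000)/(0.778359 - (-0.595343))
       = 1.175729
Iteration 2:
  f(1.850000) = 0.778359
  f(1.175729) = 0.085163
  x_3 = 1.175729 - 0.085163×(1.175729 - 1.850000)/(0.085163 - 0.778359)
       = 1.092891
Iteration 3:
  f(1.175729) = 0.085163
  f(1.092891) = -0.029557
  x_4 = 1.092891 - (-0.029557)×(1.092891 - 1.175729)/(-0.029557 - 0.085163)
       = 1.114233
Iteration 4:
  f(1.092891) = -0.029557
  f(1.114233) = 0.000106
  x_5 = 1.114233 - 0.000106×(1.114233 - 1.092891)/(0.000106 - (-0.029557))
       = 1.114157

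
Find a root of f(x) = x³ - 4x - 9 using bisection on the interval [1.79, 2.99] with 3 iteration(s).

f(x) = x³ - 4x - 9
Initial interval: [1.79, 2.99]

Iteration 1:
  c_1 = (1.790000 + 2.990000)/2 = 2.390000
  f(c_1) = f(2.390000) = -4.908081
  f(a) × f(c) ≥ 0, new interval: [2.390000, 2.990000]
Iteration 2:
  c_2 = (2.390000 + 2.990000)/2 = 2.690000
  f(c_2) = f(2.690000) = -0.294891
  f(a) × f(c) ≥ 0, new interval: [2.690000, 2.990000]
Iteration 3:
  c_3 = (2.690000 + 2.990000)/2 = 2.840000
  f(c_3) = f(2.840000) = 2.546304
  f(a) × f(c) < 0, new interval: [2.690000, 2.840000]

After 3 iteration(s), the approximation is c_3 = 2.840000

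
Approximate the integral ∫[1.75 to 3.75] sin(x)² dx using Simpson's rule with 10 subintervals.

f(x) = sin(x)²
a = 1.75, b = 3.75, n = 10
h = (b - a)/n = 0.200000

Simpson's rule: (h/3)[f(x₀) + 4f(x₁) + 2f(x₂) + ... + f(xₙ)]

x_0 = 1.7500, f(x_0) = 0.968228, coefficient = 1
x_1 = 1.9500, f(x_1) = 0.862966, coefficient = 4
x_2 = 2.1500, f(x_2) = 0.700400, coefficient = 2
x_3 = 2.3500, f(x_3) = 0.506194, coefficient = 4
x_4 = 2.5500, f(x_4) = 0.311011, coefficient = 2
x_5 = 2.7500, f(x_5) = 0.145665, coefficient = 4
x_6 = 2.9500, f(x_6) = 0.036261, coefficient = 2
x_7 = 3.1500, f(x_7) = 0.000071, coefficient = 4
x_8 = 3.3500, f(x_8) = 0.042808, coefficient = 2
x_9 = 3.5500, f(x_9) = 0.157727, coefficient = 4
x_10 = 3.7500, f(x_10) = 0.326682, coefficient = 1

I ≈ (0.200000/3) × 10.166362 = 0.677757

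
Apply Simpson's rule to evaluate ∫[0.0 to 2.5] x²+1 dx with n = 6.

f(x) = x²+1
a = 0.0, b = 2.5, n = 6
h = (b - a)/n = 0.416667

Simpson's rule: (h/3)[f(x₀) + 4f(x₁) + 2f(x₂) + ... + f(xₙ)]

x_0 = 0.0000, f(x_0) = 1.000000, coefficient = 1
x_1 = 0.4167, f(x_1) = 1.173611, coefficient = 4
x_2 = 0.8333, f(x_2) = 1.694444, coefficient = 2
x_3 = 1.2500, f(x_3) = 2.562500, coefficient = 4
x_4 = 1.6667, f(x_4) = 3.777778, coefficient = 2
x_5 = 2.0833, f(x_5) = 5.340278, coefficient = 4
x_6 = 2.5000, f(x_6) = 7.250000, coefficient = 1

I ≈ (0.416667/3) × 55.500000 = 7.708333
Exact value: 7.708333
Error: 0.000000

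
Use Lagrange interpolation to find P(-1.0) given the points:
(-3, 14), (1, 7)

Lagrange interpolation formula:
P(x) = Σ yᵢ × Lᵢ(x)
where Lᵢ(x) = Π_{j≠i} (x - xⱼ)/(xᵢ - xⱼ)

L_0(-1.0) = (-1.0 - 1)/(-3 - 1) = 0.500000
L_1(-1.0) = (-1.0 - (-3))/(1 - (-3)) = 0.500000

P(-1.0) = 14×L_0(-1.0) + 7×L_1(-1.0)
P(-1.0) = 10.500000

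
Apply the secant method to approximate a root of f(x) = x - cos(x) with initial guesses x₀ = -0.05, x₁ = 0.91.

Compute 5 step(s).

f(x) = x - cos(x)
x₀ = -0.05, x₁ = 0.91

Secant formula: x_{n+1} = x_n - f(x_n)(x_n - x_{n-1})/(f(x_n) - f(x_{n-1}))

Iteration 1:
  f(-0.050000) = -1.048750
  f(0.910000) = 0.296254
  x_2 = 0.910000 - 0.296254×(0.910000 - (-0.050000))/(0.296254 - (-1.048750))
       = 0.698548
Iteration 2:
  f(0.910000) = 0.296254
  f(0.698548) = -0.067229
  x_3 = 0.698548 - (-0.067229)×(0.698548 - 0.910000)/(-0.067229 - 0.296254)
       = 0.737658
Iteration 3:
  f(0.698548) = -0.067229
  f(0.737658) = -0.002388
  x_4 = 0.737658 - (-0.002388)×(0.737658 - 0.698548)/(-0.002388 - (-0.067229))
       = 0.739098
Iteration 4:
  f(0.737658) = -0.002388
  f(0.739098) = 0.000022
  x_5 = 0.739098 - 0.000022×(0.739098 - 0.737658)/(0.000022 - (-0.002388))
       = 0.739085
Iteration 5:
  f(0.739098) = 0.000022
  f(0.739085) = 0.000000
  x_6 = 0.739085 - 0.000000×(0.739085 - 0.739098)/(0.000000 - 0.000022)
       = 0.739085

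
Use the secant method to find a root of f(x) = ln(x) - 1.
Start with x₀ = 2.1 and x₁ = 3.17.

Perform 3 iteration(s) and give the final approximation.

f(x) = ln(x) - 1
x₀ = 2.1, x₁ = 3.17

Secant formula: x_{n+1} = x_n - f(x_n)(x_n - x_{n-1})/(f(x_n) - f(x_{n-1}))

Iteration 1:
  f(2.100000) = -0.258063
  f(3.170000) = 0.153732
  x_2 = 3.170000 - 0.153732×(3.170000 - 2.100000)/(0.153732 - (-0.258063))
       = 2.770546
Iteration 2:
  f(3.170000) = 0.153732
  f(2.770546) = 0.019044
  x_3 = 2.770546 - 0.019044×(2.770546 - 3.170000)/(0.019044 - 0.153732)
       = 2.714064
Iteration 3:
  f(2.770546) = 0.019044
  f(2.714064) = -0.001553
  x_4 = 2.714064 - (-0.001553)×(2.714064 - 2.770546)/(-0.001553 - 0.019044)
       = 2.718322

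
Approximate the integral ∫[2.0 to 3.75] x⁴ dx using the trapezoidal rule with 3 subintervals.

f(x) = x⁴
a = 2.0, b = 3.75, n = 3
h = (b - a)/n = 0.583333

Trapezoidal rule: (h/2)[f(x₀) + 2f(x₁) + 2f(x₂) + ... + f(xₙ)]

x_0 = 2.0000, f(x_0) = 16.000000, coefficient = 1
x_1 = 2.5833, f(x_1) = 44.537085, coefficient = 2
x_2 = 3.1667, f(x_2) = 100.556327, coefficient = 2
x_3 = 3.7500, f(x_3) = 197.753906, coefficient = 1

I ≈ (0.583333/2) × 503.940731 = 146.982713
Exact value: 141.915430
Error: 5.067284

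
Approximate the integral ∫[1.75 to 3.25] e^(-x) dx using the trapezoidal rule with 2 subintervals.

f(x) = e^(-x)
a = 1.75, b = 3.25, n = 2
h = (b - a)/n = 0.750000

Trapezoidal rule: (h/2)[f(x₀) + 2f(x₁) + 2f(x₂) + ... + f(xₙ)]

x_0 = 1.7500, f(x_0) = 0.173774, coefficient = 1
x_1 = 2.5000, f(x_1) = 0.082085, coefficient = 2
x_2 = 3.2500, f(x_2) = 0.038774, coefficient = 1

I ≈ (0.750000/2) × 0.376718 = 0.141269
Exact value: 0.135000
Error: 0.006270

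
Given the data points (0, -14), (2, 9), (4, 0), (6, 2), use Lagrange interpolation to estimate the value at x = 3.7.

Lagrange interpolation formula:
P(x) = Σ yᵢ × Lᵢ(x)
where Lᵢ(x) = Π_{j≠i} (x - xⱼ)/(xᵢ - xⱼ)

L_0(3.7) = (3.7 - 2)/(0 - 2) × (3.7 - 4)/(0 - 4) × (3.7 - 6)/(0 - 6) = -0.024437
L_1(3.7) = (3.7 - 0)/(2 - 0) × (3.7 - 4)/(2 - 4) × (3.7 - 6)/(2 - 6) = 0.159562
L_2(3.7) = (3.7 - 0)/(4 - 0) × (3.7 - 2)/(4 - 2) × (3.7 - 6)/(4 - 6) = 0.904188
L_3(3.7) = (3.7 - 0)/(6 - 0) × (3.7 - 2)/(6 - 2) × (3.7 - 4)/(6 - 4) = -0.039312

P(3.7) = (-14)×L_0(3.7) + 9×L_1(3.7) + 0×L_2(3.7) + 2×L_3(3.7)
P(3.7) = 1.699562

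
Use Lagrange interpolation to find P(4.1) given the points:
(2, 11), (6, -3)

Lagrange interpolation formula:
P(x) = Σ yᵢ × Lᵢ(x)
where Lᵢ(x) = Π_{j≠i} (x - xⱼ)/(xᵢ - xⱼ)

L_0(4.1) = (4.1 - 6)/(2 - 6) = 0.475000
L_1(4.1) = (4.1 - 2)/(6 - 2) = 0.525000

P(4.1) = 11×L_0(4.1) + (-3)×L_1(4.1)
P(4.1) = 3.650000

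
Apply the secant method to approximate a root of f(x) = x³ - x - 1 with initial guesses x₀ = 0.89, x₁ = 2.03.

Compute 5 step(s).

f(x) = x³ - x - 1
x₀ = 0.89, x₁ = 2.03

Secant formula: x_{n+1} = x_n - f(x_n)(x_n - x_{n-1})/(f(x_n) - f(x_{n-1}))

Iteration 1:
  f(0.890000) = -1.185031
  f(2.030000) = 5.335427
  x_2 = 2.030000 - 5.335427×(2.030000 - 0.890000)/(5.335427 - (-1.185031))
       = 1.097184
Iteration 2:
  f(2.030000) = 5.335427
  f(1.097184) = -0.776380
  x_3 = 1.097184 - (-0.776380)×(1.097184 - 2.030000)/(-0.776380 - 5.335427)
       = 1.215679
Iteration 3:
  f(1.097184) = -0.776380
  f(1.215679) = -0.419056
  x_4 = 1.215679 - (-0.419056)×(1.215679 - 1.097184)/(-0.419056 - (-0.776380))
       = 1.354646
Iteration 4:
  f(1.215679) = -0.419056
  f(1.354646) = 0.131219
  x_5 = 1.354646 - 0.131219×(1.354646 - 1.215679)/(0.131219 - (-0.419056))
       = 1.321508
Iteration 5:
  f(1.354646) = 0.131219
  f(1.321508) = -0.013648
  x_6 = 1.321508 - (-0.013648)×(1.321508 - 1.354646)/(-0.013648 - 0.131219)
       = 1.324630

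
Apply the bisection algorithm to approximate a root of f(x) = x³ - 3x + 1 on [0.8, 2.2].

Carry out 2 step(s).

f(x) = x³ - 3x + 1
Initial interval: [0.8, 2.2]

Iteration 1:
  c_1 = (0.800000 + 2.200000)/2 = 1.500000
  f(c_1) = f(1.500000) = -0.125000
  f(a) × f(c) ≥ 0, new interval: [1.500000, 2.200000]
Iteration 2:
  c_2 = (1.500000 + 2.200000)/2 = 1.850000
  f(c_2) = f(1.850000) = 1.781625
  f(a) × f(c) < 0, new interval: [1.500000, 1.850000]

After 2 iteration(s), the approximation is c_2 = 1.850000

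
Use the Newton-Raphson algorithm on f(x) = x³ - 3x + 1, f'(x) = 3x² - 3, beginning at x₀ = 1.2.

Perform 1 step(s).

f(x) = x³ - 3x + 1
f'(x) = 3x² - 3
x₀ = 1.2

Newton-Raphson formula: x_{n+1} = x_n - f(x_n)/f'(x_n)

Iteration 1:
  f(1.200000) = -0.872000
  f'(1.200000) = 1.320000
  x_1 = 1.200000 - (-0.872000)/1.320000 = 1.860606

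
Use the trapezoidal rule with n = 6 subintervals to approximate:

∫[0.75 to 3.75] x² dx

f(x) = x²
a = 0.75, b = 3.75, n = 6
h = (b - a)/n = 0.500000

Trapezoidal rule: (h/2)[f(x₀) + 2f(x₁) + 2f(x₂) + ... + f(xₙ)]

x_0 = 0.7500, f(x_0) = 0.562500, coefficient = 1
x_1 = 1.2500, f(x_1) = 1.562500, coefficient = 2
x_2 = 1.7500, f(x_2) = 3.062500, coefficient = 2
x_3 = 2.2500, f(x_3) = 5.062500, coefficient = 2
x_4 = 2.7500, f(x_4) = 7.562500, coefficient = 2
x_5 = 3.2500, f(x_5) = 10.562500, coefficient = 2
x_6 = 3.7500, f(x_6) = 14.062500, coefficient = 1

I ≈ (0.500000/2) × 70.250000 = 17.562500
Exact value: 17.437500
Error: 0.125000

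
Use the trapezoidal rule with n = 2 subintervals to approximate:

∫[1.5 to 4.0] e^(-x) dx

f(x) = e^(-x)
a = 1.5, b = 4.0, n = 2
h = (b - a)/n = 1.250000

Trapezoidal rule: (h/2)[f(x₀) + 2f(x₁) + 2f(x₂) + ... + f(xₙ)]

x_0 = 1.5000, f(x_0) = 0.223130, coefficient = 1
x_1 = 2.7500, f(x_1) = 0.063928, coefficient = 2
x_2 = 4.0000, f(x_2) = 0.018316, coefficient = 1

I ≈ (1.250000/2) × 0.369302 = 0.230813
Exact value: 0.204815
Error: 0.025999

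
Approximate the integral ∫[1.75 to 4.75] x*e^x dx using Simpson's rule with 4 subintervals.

f(x) = x*e^x
a = 1.75, b = 4.75, n = 4
h = (b - a)/n = 0.750000

Simpson's rule: (h/3)[f(x₀) + 4f(x₁) + 2f(x₂) + ... + f(xₙ)]

x_0 = 1.7500, f(x_0) = 10.070555, coefficient = 1
x_1 = 2.5000, f(x_1) = 30.456235, coefficient = 4
x_2 = 3.2500, f(x_2) = 83.818605, coefficient = 2
x_3 = 4.0000, f(x_3) = 218.392600, coefficient = 4
x_4 = 4.7500, f(x_4) = 549.025352, coefficient = 1

I ≈ (0.750000/3) × 1722.128456 = 430.532114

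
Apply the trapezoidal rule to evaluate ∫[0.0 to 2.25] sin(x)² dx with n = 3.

f(x) = sin(x)²
a = 0.0, b = 2.25, n = 3
h = (b - a)/n = 0.750000

Trapezoidal rule: (h/2)[f(x₀) + 2f(x₁) + 2f(x₂) + ... + f(xₙ)]

x_0 = 0.0000, f(x_0) = 0.000000, coefficient = 1
x_1 = 0.7500, f(x_1) = 0.464631, coefficient = 2
x_2 = 1.5000, f(x_2) = 0.994996, coefficient = 2
x_3 = 2.2500, f(x_3) = 0.605398, coefficient = 1

I ≈ (0.750000/2) × 3.524653 = 1.321745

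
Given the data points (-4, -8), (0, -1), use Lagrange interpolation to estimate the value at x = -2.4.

Lagrange interpolation formula:
P(x) = Σ yᵢ × Lᵢ(x)
where Lᵢ(x) = Π_{j≠i} (x - xⱼ)/(xᵢ - xⱼ)

L_0(-2.4) = (-2.4 - 0)/(-4 - 0) = 0.600000
L_1(-2.4) = (-2.4 - (-4))/(0 - (-4)) = 0.400000

P(-2.4) = (-8)×L_0(-2.4) + (-1)×L_1(-2.4)
P(-2.4) = -5.200000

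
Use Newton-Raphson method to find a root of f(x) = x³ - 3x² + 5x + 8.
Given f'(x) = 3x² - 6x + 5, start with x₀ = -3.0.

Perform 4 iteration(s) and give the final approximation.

f(x) = x³ - 3x² + 5x + 8
f'(x) = 3x² - 6x + 5
x₀ = -3.0

Newton-Raphson formula: x_{n+1} = x_n - f(x_n)/f'(x_n)

Iteration 1:
  f(-3.000000) = -61.000000
  f'(-3.000000) = 50.000000
  x_1 = -3.000000 - (-61.000000)/50.000000 = -1.780000
Iteration 2:
  f(-1.780000) = -16.044952
  f'(-1.780000) = 25.185200
  x_2 = -1.780000 - (-16.044952)/25.185200 = -1.142921
Iteration 3:
  f(-1.142921) = -3.126378
  f'(-1.142921) = 15.776336
  x_3 = -1.142921 - (-3.126378)/15.776336 = -0.944753
Iteration 4:
  f(-0.944753) = -0.244681
  f'(-0.944753) = 13.346188
  x_4 = -0.944753 - (-0.244681)/13.346188 = -0.926419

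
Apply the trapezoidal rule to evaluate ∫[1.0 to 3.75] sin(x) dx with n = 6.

f(x) = sin(x)
a = 1.0, b = 3.75, n = 6
h = (b - a)/n = 0.458333

Trapezoidal rule: (h/2)[f(x₀) + 2f(x₁) + 2f(x₂) + ... + f(xₙ)]

x_0 = 1.0000, f(x_0) = 0.841471, coefficient = 1
x_1 = 1.4583, f(x_1) = 0.993683, coefficient = 2
x_2 = 1.9167, f(x_2) = 0.940781, coefficient = 2
x_3 = 2.3750, f(x_3) = 0.693685, coefficient = 2
x_4 = 2.8333, f(x_4) = 0.303400, coefficient = 2
x_5 = 3.2917, f(x_5) = -0.149511, coefficient = 2
x_6 = 3.7500, f(x_6) = -0.571561, coefficient = 1

I ≈ (0.458333/2) × 5.833985 = 1.336955
Exact value: 1.360862
Error: 0.023907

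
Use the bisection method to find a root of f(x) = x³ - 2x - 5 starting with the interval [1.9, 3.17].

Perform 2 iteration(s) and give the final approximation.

f(x) = x³ - 2x - 5
Initial interval: [1.9, 3.17]

Iteration 1:
  c_1 = (1.900000 + 3.170000)/2 = 2.535000
  f(c_1) = f(2.535000) = 6.220480
  f(a) × f(c) < 0, new interval: [1.900000, 2.535000]
Iteration 2:
  c_2 = (1.900000 + 2.535000)/2 = 2.217500
  f(c_2) = f(2.217500) = 1.469127
  f(a) × f(c) < 0, new interval: [1.900000, 2.217500]

After 2 iteration(s), the approximation is c_2 = 2.217500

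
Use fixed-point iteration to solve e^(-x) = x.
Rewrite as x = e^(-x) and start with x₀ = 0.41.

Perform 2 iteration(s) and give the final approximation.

Equation: e^(-x) = x
Fixed-point form: x = e^(-x)
x₀ = 0.41

x_1 = g(0.410000) = 0.663650
x_2 = g(0.663650) = 0.514968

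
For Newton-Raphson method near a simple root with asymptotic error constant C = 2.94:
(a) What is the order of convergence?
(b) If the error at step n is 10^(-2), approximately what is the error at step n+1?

(a) Newton-Raphson has quadratic (order 2) convergence near simple roots.
    This means |e_{n+1}| ≈ C|e_n|².

(b) With |e_n| = 10^(-2) and C = 2.94:
    |e_{n+1}| ≈ 2.94 × (10^(-2))² = 2.94 × 10^(-4)

(a) 2 (quadratic); (b) |e_{n+1}| ≈ 2.940e-04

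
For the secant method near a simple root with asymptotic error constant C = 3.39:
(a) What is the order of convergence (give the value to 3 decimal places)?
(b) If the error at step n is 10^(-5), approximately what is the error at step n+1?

(a) Secant method has superlinear convergence with order φ = (1+√5)/2 ≈ 1.618.
    This means |e_{n+1}| ≈ C|e_n|^1.618.

(b) With |e_n| = 10^(-5) and C = 3.39:
    |e_{n+1}| ≈ 3.39 × (10^(-5))^1.618 = 3.39 × 10^(-8.09)

(a) ≈ 1.618 (golden ratio); (b) |e_{n+1}| ≈ 2.754e-08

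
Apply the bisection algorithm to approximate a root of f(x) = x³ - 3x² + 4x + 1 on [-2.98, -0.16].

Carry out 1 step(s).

f(x) = x³ - 3x² + 4x + 1
Initial interval: [-2.98, -0.16]

Iteration 1:
  c_1 = (-2.980000 + (-0.160000))/2 = -1.570000
  f(c_1) = f(-1.570000) = -16.544593
  f(a) × f(c) ≥ 0, new interval: [-1.570000, -0.160000]

After 1 iteration(s), the approximation is c_1 = -1.570000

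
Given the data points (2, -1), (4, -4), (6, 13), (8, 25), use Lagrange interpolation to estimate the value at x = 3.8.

Lagrange interpolation formula:
P(x) = Σ yᵢ × Lᵢ(x)
where Lᵢ(x) = Π_{j≠i} (x - xⱼ)/(xᵢ - xⱼ)

L_0(3.8) = (3.8 - 4)/(2 - 4) × (3.8 - 6)/(2 - 6) × (3.8 - 8)/(2 - 8) = 0.038500
L_1(3.8) = (3.8 - 2)/(4 - 2) × (3.8 - 6)/(4 - 6) × (3.8 - 8)/(4 - 8) = 1.039500
L_2(3.8) = (3.8 - 2)/(6 - 2) × (3.8 - 4)/(6 - 4) × (3.8 - 8)/(6 - 8) = -0.094500
L_3(3.8) = (3.8 - 2)/(8 - 2) × (3.8 - 4)/(8 - 4) × (3.8 - 6)/(8 - 6) = 0.016500

P(3.8) = (-1)×L_0(3.8) + (-4)×L_1(3.8) + 13×L_2(3.8) + 25×L_3(3.8)
P(3.8) = -5.012500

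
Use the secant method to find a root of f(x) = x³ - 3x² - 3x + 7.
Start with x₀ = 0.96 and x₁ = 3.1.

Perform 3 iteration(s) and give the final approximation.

f(x) = x³ - 3x² - 3x + 7
x₀ = 0.96, x₁ = 3.1

Secant formula: x_{n+1} = x_n - f(x_n)(x_n - x_{n-1})/(f(x_n) - f(x_{n-1}))

Iteration 1:
  f(0.960000) = 2.239936
  f(3.100000) = -1.339000
  x_2 = 3.100000 - (-1.339000)×(3.100000 - 0.960000)/(-1.339000 - 2.239936)
       = 2.299354
Iteration 2:
  f(3.100000) = -1.339000
  f(2.299354) = -3.602398
  x_3 = 2.299354 - (-3.602398)×(2.299354 - 3.100000)/(-3.602398 - (-1.339000))
       = 3.573653
Iteration 3:
  f(2.299354) = -3.602398
  f(3.573653) = 3.605158
  x_4 = 3.573653 - 3.605158×(3.573653 - 2.299354)/(3.605158 - (-3.602398))
       = 2.936259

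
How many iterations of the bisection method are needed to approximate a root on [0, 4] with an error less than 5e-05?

We need (b-a)/2^n ≤ 5e-05
(4 - 0)/2^n ≤ 5e-05
4/2^n ≤ 5e-05
2^n ≥ 80000
n ≥ log₂(80000) = 16.29
n ≥ 17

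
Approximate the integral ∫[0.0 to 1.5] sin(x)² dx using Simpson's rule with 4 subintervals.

f(x) = sin(x)²
a = 0.0, b = 1.5, n = 4
h = (b - a)/n = 0.375000

Simpson's rule: (h/3)[f(x₀) + 4f(x₁) + 2f(x₂) + ... + f(xₙ)]

x_0 = 0.0000, f(x_0) = 0.000000, coefficient = 1
x_1 = 0.3750, f(x_1) = 0.134156, coefficient = 4
x_2 = 0.7500, f(x_2) = 0.464631, coefficient = 2
x_3 = 1.1250, f(x_3) = 0.814087, coefficient = 4
x_4 = 1.5000, f(x_4) = 0.994996, coefficient = 1

I ≈ (0.375000/3) × 5.717229 = 0.714654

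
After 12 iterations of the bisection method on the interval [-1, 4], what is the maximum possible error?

Bisection error bound: |error| ≤ (b-a)/2^n
|error| ≤ (4 - (-1))/2^12 = 5/2^12
|error| ≤ 0.0012207031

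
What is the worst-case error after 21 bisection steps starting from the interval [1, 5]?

Bisection error bound: |error| ≤ (b-a)/2^n
|error| ≤ (5 - 1)/2^21 = 4/2^21
|error| ≤ 0.0000019073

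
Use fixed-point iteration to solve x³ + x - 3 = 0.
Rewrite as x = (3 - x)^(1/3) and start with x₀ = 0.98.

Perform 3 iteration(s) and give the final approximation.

Equation: x³ + x - 3 = 0
Fixed-point form: x = (3 - x)^(1/3)
x₀ = 0.98

x_1 = g(0.980000) = 1.264107
x_2 = g(1.264107) = 1.201824
x_3 = g(1.201824) = 1.216029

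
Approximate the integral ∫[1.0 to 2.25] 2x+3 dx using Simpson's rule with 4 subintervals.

f(x) = 2x+3
a = 1.0, b = 2.25, n = 4
h = (b - a)/n = 0.312500

Simpson's rule: (h/3)[f(x₀) + 4f(x₁) + 2f(x₂) + ... + f(xₙ)]

x_0 = 1.0000, f(x_0) = 5.000000, coefficient = 1
x_1 = 1.3125, f(x_1) = 5.625000, coefficient = 4
x_2 = 1.6250, f(x_2) = 6.250000, coefficient = 2
x_3 = 1.9375, f(x_3) = 6.875000, coefficient = 4
x_4 = 2.2500, f(x_4) = 7.500000, coefficient = 1

I ≈ (0.312500/3) × 75.000000 = 7.812500
Exact value: 7.812500
Error: 0.000000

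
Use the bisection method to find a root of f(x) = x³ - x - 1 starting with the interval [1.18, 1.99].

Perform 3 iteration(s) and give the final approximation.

f(x) = x³ - x - 1
Initial interval: [1.18, 1.99]

Iteration 1:
  c_1 = (1.180000 + 1.990000)/2 = 1.585000
  f(c_1) = f(1.585000) = 1.396877
  f(a) × f(c) < 0, new interval: [1.180000, 1.585000]
Iteration 2:
  c_2 = (1.180000 + 1.585000)/2 = 1.382500
  f(c_2) = f(1.382500) = 0.259881
  f(a) × f(c) < 0, new interval: [1.180000, 1.382500]
Iteration 3:
  c_3 = (1.180000 + 1.382500)/2 = 1.281250
  f(c_3) = f(1.281250) = -0.177948
  f(a) × f(c) ≥ 0, new interval: [1.281250, 1.382500]

After 3 iteration(s), the approximation is c_3 = 1.281250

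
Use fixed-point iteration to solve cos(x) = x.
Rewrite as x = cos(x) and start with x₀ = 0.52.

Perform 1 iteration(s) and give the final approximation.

Equation: cos(x) = x
Fixed-point form: x = cos(x)
x₀ = 0.52

x_1 = g(0.520000) = 0.867819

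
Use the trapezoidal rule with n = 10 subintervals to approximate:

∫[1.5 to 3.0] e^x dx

f(x) = e^x
a = 1.5, b = 3.0, n = 10
h = (b - a)/n = 0.150000

Trapezoidal rule: (h/2)[f(x₀) + 2f(x₁) + 2f(x₂) + ... + f(xₙ)]

x_0 = 1.5000, f(x_0) = 4.481689, coefficient = 1
x_1 = 1.6500, f(x_1) = 5.206980, coefficient = 2
x_2 = 1.8000, f(x_2) = 6.049647, coefficient = 2
x_3 = 1.9500, f(x_3) = 7.028688, coefficient = 2
x_4 = 2.1000, f(x_4) = 8.166170, coefficient = 2
x_5 = 2.2500, f(x_5) = 9.487736, coefficient = 2
x_6 = 2.4000, f(x_6) = 11.023176, coefficient = 2
x_7 = 2.5500, f(x_7) = 12.807104, coefficient = 2
x_8 = 2.7000, f(x_8) = 14.879732, coefficient = 2
x_9 = 2.8500, f(x_9) = 17.287782, coefficient = 2
x_10 = 3.0000, f(x_10) = 20.085537, coefficient = 1

I ≈ (0.150000/2) × 208.441255 = 15.633094
Exact value: 15.603848
Error: 0.029246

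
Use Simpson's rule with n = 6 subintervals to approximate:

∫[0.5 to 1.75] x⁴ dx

f(x) = x⁴
a = 0.5, b = 1.75, n = 6
h = (b - a)/n = 0.208333

Simpson's rule: (h/3)[f(x₀) + 4f(x₁) + 2f(x₂) + ... + f(xₙ)]

x_0 = 0.5000, f(x_0) = 0.062500, coefficient = 1
x_1 = 0.7083, f(x_1) = 0.251739, coefficient = 4
x_2 = 0.9167, f(x_2) = 0.706067, coefficient = 2
x_3 = 1.1250, f(x_3) = 1.601807, coefficient = 4
x_4 = 1.3333, f(x_4) = 3.160494, coefficient = 2
x_5 = 1.5417, f(x_5) = 5.648875, coefficient = 4
x_6 = 1.7500, f(x_6) = 9.378906, coefficient = 1

I ≈ (0.208333/3) × 47.184209 = 3.276681
Exact value: 3.276367
Error: 0.000314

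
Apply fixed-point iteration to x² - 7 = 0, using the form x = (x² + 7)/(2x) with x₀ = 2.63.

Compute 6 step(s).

Equation: x² - 7 = 0
Fixed-point form: x = (x² + 7)/(2x)
x₀ = 2.63

x_1 = g(2.630000) = 2.645798
x_2 = g(2.645798) = 2.645751
x_3 = g(2.645751) = 2.645751
x_4 = g(2.645751) = 2.645751
x_5 = g(2.645751) = 2.645751
x_6 = g(2.645751) = 2.645751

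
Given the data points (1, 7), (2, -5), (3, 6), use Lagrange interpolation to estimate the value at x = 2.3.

Lagrange interpolation formula:
P(x) = Σ yᵢ × Lᵢ(x)
where Lᵢ(x) = Π_{j≠i} (x - xⱼ)/(xᵢ - xⱼ)

L_0(2.3) = (2.3 - 2)/(1 - 2) × (2.3 - 3)/(1 - 3) = -0.105000
L_1(2.3) = (2.3 - 1)/(2 - 1) × (2.3 - 3)/(2 - 3) = 0.910000
L_2(2.3) = (2.3 - 1)/(3 - 1) × (2.3 - 2)/(3 - 2) = 0.195000

P(2.3) = 7×L_0(2.3) + (-5)×L_1(2.3) + 6×L_2(2.3)
P(2.3) = -4.115000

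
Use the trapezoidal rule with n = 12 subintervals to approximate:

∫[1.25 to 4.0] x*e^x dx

f(x) = x*e^x
a = 1.25, b = 4.0, n = 12
h = (b - a)/n = 0.229167

Trapezoidal rule: (h/2)[f(x₀) + 2f(x₁) + 2f(x₂) + ... + f(xₙ)]

x_0 = 1.2500, f(x_0) = 4.362929, coefficient = 1
x_1 = 1.4792, f(x_1) = 6.492486, coefficient = 2
x_2 = 1.7083, f(x_2) = 9.429580, coefficient = 2
x_3 = 1.9375, f(x_3) = 13.448916, coefficient = 2
x_4 = 2.1667, f(x_4) = 18.913133, coefficient = 2
x_5 = 2.3958, f(x_5) = 26.299882, coefficient = 2
x_6 = 2.6250, f(x_6) = 36.237007, coefficient = 2
x_7 = 2.8542, f(x_7) = 49.548232, coefficient = 2
x_8 = 3.0833, f(x_8) = 67.312409, coefficient = 2
x_9 = 3.3125, f(x_9) = 90.940295, coefficient = 2
x_10 = 3.5417, f(x_10) = 122.273959, coefficient = 2
x_11 = 3.7708, f(x_11) = 163.715367, coefficient = 2
x_12 = 4.0000, f(x_12) = 218.392600, coefficient = 1

I ≈ (0.229167/2) × 1431.978061 = 164.080819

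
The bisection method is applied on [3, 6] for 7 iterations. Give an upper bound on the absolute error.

Bisection error bound: |error| ≤ (b-a)/2^n
|error| ≤ (6 - 3)/2^7 = 3/2^7
|error| ≤ 0.0234375000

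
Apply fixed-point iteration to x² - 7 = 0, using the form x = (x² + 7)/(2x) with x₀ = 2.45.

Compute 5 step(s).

Equation: x² - 7 = 0
Fixed-point form: x = (x² + 7)/(2x)
x₀ = 2.45

x_1 = g(2.450000) = 2.653571
x_2 = g(2.653571) = 2.645763
x_3 = g(2.645763) = 2.645751
x_4 = g(2.645751) = 2.645751
x_5 = g(2.645751) = 2.645751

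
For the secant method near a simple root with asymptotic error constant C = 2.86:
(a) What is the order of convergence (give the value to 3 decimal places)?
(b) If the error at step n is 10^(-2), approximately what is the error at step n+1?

(a) Secant method has superlinear convergence with order φ = (1+√5)/2 ≈ 1.618.
    This means |e_{n+1}| ≈ C|e_n|^1.618.

(b) With |e_n| = 10^(-2) and C = 2.86:
    |e_{n+1}| ≈ 2.86 × (10^(-2))^1.618 = 2.86 × 10^(-3.24)

(a) ≈ 1.618 (golden ratio); (b) |e_{n+1}| ≈ 1.661e-03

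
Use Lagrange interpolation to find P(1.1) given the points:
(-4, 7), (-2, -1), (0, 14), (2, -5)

Lagrange interpolation formula:
P(x) = Σ yᵢ × Lᵢ(x)
where Lᵢ(x) = Π_{j≠i} (x - xⱼ)/(xᵢ - xⱼ)

L_0(1.1) = (1.1 - (-2))/(-4 - (-2)) × (1.1 - 0)/(-4 - 0) × (1.1 - 2)/(-4 - 2) = 0.063938
L_1(1.1) = (1.1 - (-4))/(-2 - (-4)) × (1.1 - 0)/(-2 - 0) × (1.1 - 2)/(-2 - 2) = -0.315562
L_2(1.1) = (1.1 - (-4))/(0 - (-4)) × (1.1 - (-2))/(0 - (-2)) × (1.1 - 2)/(0 - 2) = 0.889312
L_3(1.1) = (1.1 - (-4))/(2 - (-4)) × (1.1 - (-2))/(2 - (-2)) × (1.1 - 0)/(2 - 0) = 0.362312

P(1.1) = 7×L_0(1.1) + (-1)×L_1(1.1) + 14×L_2(1.1) + (-5)×L_3(1.1)
P(1.1) = 11.401937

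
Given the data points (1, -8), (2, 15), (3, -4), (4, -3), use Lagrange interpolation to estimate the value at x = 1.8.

Lagrange interpolation formula:
P(x) = Σ yᵢ × Lᵢ(x)
where Lᵢ(x) = Π_{j≠i} (x - xⱼ)/(xᵢ - xⱼ)

L_0(1.8) = (1.8 - 2)/(1 - 2) × (1.8 - 3)/(1 - 3) × (1.8 - 4)/(1 - 4) = 0.088000
L_1(1.8) = (1.8 - 1)/(2 - 1) × (1.8 - 3)/(2 - 3) × (1.8 - 4)/(2 - 4) = 1.056000
L_2(1.8) = (1.8 - 1)/(3 - 1) × (1.8 - 2)/(3 - 2) × (1.8 - 4)/(3 - 4) = -0.176000
L_3(1.8) = (1.8 - 1)/(4 - 1) × (1.8 - 2)/(4 - 2) × (1.8 - 3)/(4 - 3) = 0.032000

P(1.8) = (-8)×L_0(1.8) + 15×L_1(1.8) + (-4)×L_2(1.8) + (-3)×L_3(1.8)
P(1.8) = 15.744000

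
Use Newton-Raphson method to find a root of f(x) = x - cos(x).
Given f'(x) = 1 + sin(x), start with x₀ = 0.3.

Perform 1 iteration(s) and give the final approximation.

f(x) = x - cos(x)
f'(x) = 1 + sin(x)
x₀ = 0.3

Newton-Raphson formula: x_{n+1} = x_n - f(x_n)/f'(x_n)

Iteration 1:
  f(0.300000) = -0.655336
  f'(0.300000) = 1.295520
  x_1 = 0.300000 - (-0.655336)/1.295520 = 0.805848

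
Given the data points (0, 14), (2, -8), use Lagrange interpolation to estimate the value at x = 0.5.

Lagrange interpolation formula:
P(x) = Σ yᵢ × Lᵢ(x)
where Lᵢ(x) = Π_{j≠i} (x - xⱼ)/(xᵢ - xⱼ)

L_0(0.5) = (0.5 - 2)/(0 - 2) = 0.750000
L_1(0.5) = (0.5 - 0)/(2 - 0) = 0.250000

P(0.5) = 14×L_0(0.5) + (-8)×L_1(0.5)
P(0.5) = 8.500000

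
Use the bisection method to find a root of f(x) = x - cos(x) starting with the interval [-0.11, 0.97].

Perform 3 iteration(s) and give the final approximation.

f(x) = x - cos(x)
Initial interval: [-0.11, 0.97]

Iteration 1:
  c_1 = (-0.110000 + 0.970000)/2 = 0.430000
  f(c_1) = f(0.430000) = -0.478966
  f(a) × f(c) ≥ 0, new interval: [0.430000, 0.970000]
Iteration 2:
  c_2 = (0.430000 + 0.970000)/2 = 0.700000
  f(c_2) = f(0.700000) = -0.064842
  f(a) × f(c) ≥ 0, new interval: [0.700000, 0.970000]
Iteration 3:
  c_3 = (0.700000 + 0.970000)/2 = 0.835000
  f(c_3) = f(0.835000) = 0.163822
  f(a) × f(c) < 0, new interval: [0.700000, 0.835000]

After 3 iteration(s), the approximation is c_3 = 0.835000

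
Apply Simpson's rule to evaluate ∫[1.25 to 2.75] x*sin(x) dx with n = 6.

f(x) = x*sin(x)
a = 1.25, b = 2.75, n = 6
h = (b - a)/n = 0.250000

Simpson's rule: (h/3)[f(x₀) + 4f(x₁) + 2f(x₂) + ... + f(xₙ)]

x_0 = 1.2500, f(x_0) = 1.186231, coefficient = 1
x_1 = 1.5000, f(x_1) = 1.496242, coefficient = 4
x_2 = 1.7500, f(x_2) = 1.721975, coefficient = 2
x_3 = 2.0000, f(x_3) = 1.818595, coefficient = 4
x_4 = 2.2500, f(x_4) = 1.750665, coefficient = 2
x_5 = 2.5000, f(x_5) = 1.496180, coefficient = 4
x_6 = 2.7500, f(x_6) = 1.049568, coefficient = 1

I ≈ (0.250000/3) × 28.425149 = 2.368762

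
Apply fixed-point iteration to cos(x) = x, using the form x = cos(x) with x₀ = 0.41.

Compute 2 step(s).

Equation: cos(x) = x
Fixed-point form: x = cos(x)
x₀ = 0.41

x_1 = g(0.410000) = 0.917121
x_2 = g(0.917121) = 0.608108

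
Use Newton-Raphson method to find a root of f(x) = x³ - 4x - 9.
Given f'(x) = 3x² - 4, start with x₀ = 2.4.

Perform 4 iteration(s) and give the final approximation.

f(x) = x³ - 4x - 9
f'(x) = 3x² - 4
x₀ = 2.4

Newton-Raphson formula: x_{n+1} = x_n - f(x_n)/f'(x_n)

Iteration 1:
  f(2.400000) = -4.776000
  f'(2.400000) = 13.280000
  x_1 = 2.400000 - (-4.776000)/13.280000 = 2.759639
Iteration 2:
  f(2.759639) = 0.977763
  f'(2.759639) = 18.846815
  x_2 = 2.759639 - 0.977763/18.846815 = 2.707759
Iteration 3:
  f(2.707759) = 0.022143
  f'(2.707759) = 17.995878
  x_3 = 2.707759 - 0.022143/17.995878 = 2.706529
Iteration 4:
  f(2.706529) = 0.000012
  f'(2.706529) = 17.975892
  x_4 = 2.706529 - 0.000012/17.975892 = 2.706528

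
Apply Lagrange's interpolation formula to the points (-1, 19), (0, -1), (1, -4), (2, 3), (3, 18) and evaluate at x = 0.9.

Lagrange interpolation formula:
P(x) = Σ yᵢ × Lᵢ(x)
where Lᵢ(x) = Π_{j≠i} (x - xⱼ)/(xᵢ - xⱼ)

L_0(0.9) = (0.9 - 0)/(-1 - 0) × (0.9 - 1)/(-1 - 1) × (0.9 - 2)/(-1 - 2) × (0.9 - 3)/(-1 - 3) = -0.008662
L_1(0.9) = (0.9 - (-1))/(0 - (-1)) × (0.9 - 1)/(0 - 1) × (0.9 - 2)/(0 - 2) × (0.9 - 3)/(0 - 3) = 0.073150
L_2(0.9) = (0.9 - (-1))/(1 - (-1)) × (0.9 - 0)/(1 - 0) × (0.9 - 2)/(1 - 2) × (0.9 - 3)/(1 - 3) = 0.987525
L_3(0.9) = (0.9 - (-1))/(2 - (-1)) × (0.9 - 0)/(2 - 0) × (0.9 - 1)/(2 - 1) × (0.9 - 3)/(2 - 3) = -0.059850
L_4(0.9) = (0.9 - (-1))/(3 - (-1)) × (0.9 - 0)/(3 - 0) × (0.9 - 1)/(3 - 1) × (0.9 - 2)/(3 - 2) = 0.007837

P(0.9) = 19×L_0(0.9) + (-1)×L_1(0.9) + (-4)×L_2(0.9) + 3×L_3(0.9) + 18×L_4(0.9)
P(0.9) = -4.226313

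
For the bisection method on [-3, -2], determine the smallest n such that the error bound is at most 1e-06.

We need (b-a)/2^n ≤ 1e-06
(-2 - (-3))/2^n ≤ 1e-06
1/2^n ≤ 1e-06
2^n ≥ 1000000
n ≥ log₂(1000000) = 19.93
n ≥ 20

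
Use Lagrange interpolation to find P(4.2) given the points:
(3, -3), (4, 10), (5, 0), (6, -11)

Lagrange interpolation formula:
P(x) = Σ yᵢ × Lᵢ(x)
where Lᵢ(x) = Π_{j≠i} (x - xⱼ)/(xᵢ - xⱼ)

L_0(4.2) = (4.2 - 4)/(3 - 4) × (4.2 - 5)/(3 - 5) × (4.2 - 6)/(3 - 6) = -0.048000
L_1(4.2) = (4.2 - 3)/(4 - 3) × (4.2 - 5)/(4 - 5) × (4.2 - 6)/(4 - 6) = 0.864000
L_2(4.2) = (4.2 - 3)/(5 - 3) × (4.2 - 4)/(5 - 4) × (4.2 - 6)/(5 - 6) = 0.216000
L_3(4.2) = (4.2 - 3)/(6 - 3) × (4.2 - 4)/(6 - 4) × (4.2 - 5)/(6 - 5) = -0.032000

P(4.2) = (-3)×L_0(4.2) + 10×L_1(4.2) + 0×L_2(4.2) + (-11)×L_3(4.2)
P(4.2) = 9.136000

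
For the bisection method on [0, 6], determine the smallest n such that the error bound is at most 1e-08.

We need (b-a)/2^n ≤ 1e-08
(6 - 0)/2^n ≤ 1e-08
6/2^n ≤ 1e-08
2^n ≥ 600000000
n ≥ log₂(600000000) = 29.16
n ≥ 30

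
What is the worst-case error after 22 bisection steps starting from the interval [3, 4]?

Bisection error bound: |error| ≤ (b-a)/2^n
|error| ≤ (4 - 3)/2^22 = 1/2^22
|error| ≤ 0.0000002384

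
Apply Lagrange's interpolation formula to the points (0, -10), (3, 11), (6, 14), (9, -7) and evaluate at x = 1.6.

Lagrange interpolation formula:
P(x) = Σ yᵢ × Lᵢ(x)
where Lᵢ(x) = Π_{j≠i} (x - xⱼ)/(xᵢ - xⱼ)

L_0(1.6) = (1.6 - 3)/(0 - 3) × (1.6 - 6)/(0 - 6) × (1.6 - 9)/(0 - 9) = 0.281383
L_1(1.6) = (1.6 - 0)/(3 - 0) × (1.6 - 6)/(3 - 6) × (1.6 - 9)/(3 - 9) = 0.964741
L_2(1.6) = (1.6 - 0)/(6 - 0) × (1.6 - 3)/(6 - 3) × (1.6 - 9)/(6 - 9) = -0.306963
L_3(1.6) = (1.6 - 0)/(9 - 0) × (1.6 - 3)/(9 - 3) × (1.6 - 6)/(9 - 6) = 0.060840

P(1.6) = (-10)×L_0(1.6) + 11×L_1(1.6) + 14×L_2(1.6) + (-7)×L_3(1.6)
P(1.6) = 3.074963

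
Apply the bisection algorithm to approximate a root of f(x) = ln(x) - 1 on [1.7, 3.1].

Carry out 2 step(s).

f(x) = ln(x) - 1
Initial interval: [1.7, 3.1]

Iteration 1:
  c_1 = (1.700000 + 3.100000)/2 = 2.400000
  f(c_1) = f(2.400000) = -0.124531
  f(a) × f(c) ≥ 0, new interval: [2.400000, 3.100000]
Iteration 2:
  c_2 = (2.400000 + 3.100000)/2 = 2.750000
  f(c_2) = f(2.750000) = 0.011601
  f(a) × f(c) < 0, new interval: [2.400000, 2.750000]

After 2 iteration(s), the approximation is c_2 = 2.750000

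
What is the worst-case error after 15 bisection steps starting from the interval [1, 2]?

Bisection error bound: |error| ≤ (b-a)/2^n
|error| ≤ (2 - 1)/2^15 = 1/2^15
|error| ≤ 0.0000305176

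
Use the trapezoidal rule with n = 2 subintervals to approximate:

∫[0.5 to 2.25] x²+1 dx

f(x) = x²+1
a = 0.5, b = 2.25, n = 2
h = (b - a)/n = 0.875000

Trapezoidal rule: (h/2)[f(x₀) + 2f(x₁) + 2f(x₂) + ... + f(xₙ)]

x_0 = 0.5000, f(x_0) = 1.250000, coefficient = 1
x_1 = 1.3750, f(x_1) = 2.890625, coefficient = 2
x_2 = 2.2500, f(x_2) = 6.062500, coefficient = 1

I ≈ (0.875000/2) × 13.093750 = 5.728516
Exact value: 5.505208
Error: 0.223307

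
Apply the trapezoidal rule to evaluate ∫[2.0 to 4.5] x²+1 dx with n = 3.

f(x) = x²+1
a = 2.0, b = 4.5, n = 3
h = (b - a)/n = 0.833333

Trapezoidal rule: (h/2)[f(x₀) + 2f(x₁) + 2f(x₂) + ... + f(xₙ)]

x_0 = 2.0000, f(x_0) = 5.000000, coefficient = 1
x_1 = 2.8333, f(x_1) = 9.027778, coefficient = 2
x_2 = 3.6667, f(x_2) = 14.444444, coefficient = 2
x_3 = 4.5000, f(x_3) = 21.250000, coefficient = 1

I ≈ (0.833333/2) × 73.194444 = 30.497685
Exact value: 30.208333
Error: 0.289352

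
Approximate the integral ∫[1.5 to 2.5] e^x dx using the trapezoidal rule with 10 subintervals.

f(x) = e^x
a = 1.5, b = 2.5, n = 10
h = (b - a)/n = 0.100000

Trapezoidal rule: (h/2)[f(x₀) + 2f(x₁) + 2f(x₂) + ... + f(xₙ)]

x_0 = 1.5000, f(x_0) = 4.481689, coefficient = 1
x_1 = 1.6000, f(x_1) = 4.953032, coefficient = 2
x_2 = 1.7000, f(x_2) = 5.473947, coefficient = 2
x_3 = 1.8000, f(x_3) = 6.049647, coefficient = 2
x_4 = 1.9000, f(x_4) = 6.685894, coefficient = 2
x_5 = 2.0000, f(x_5) = 7.389056, coefficient = 2
x_6 = 2.1000, f(x_6) = 8.166170, coefficient = 2
x_7 = 2.2000, f(x_7) = 9.025013, coefficient = 2
x_8 = 2.3000, f(x_8) = 9.974182, coefficient = 2
x_9 = 2.4000, f(x_9) = 11.023176, coefficient = 2
x_10 = 2.5000, f(x_10) = 12.182494, coefficient = 1

I ≈ (0.100000/2) × 154.144423 = 7.707221
Exact value: 7.700805
Error: 0.006416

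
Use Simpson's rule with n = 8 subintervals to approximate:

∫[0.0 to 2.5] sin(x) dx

f(x) = sin(x)
a = 0.0, b = 2.5, n = 8
h = (b - a)/n = 0.312500

Simpson's rule: (h/3)[f(x₀) + 4f(x₁) + 2f(x₂) + ... + f(xₙ)]

x_0 = 0.0000, f(x_0) = 0.000000, coefficient = 1
x_1 = 0.3125, f(x_1) = 0.307439, coefficient = 4
x_2 = 0.6250, f(x_2) = 0.585097, coefficient = 2
x_3 = 0.9375, f(x_3) = 0.806081, coefficient = 4
x_4 = 1.2500, f(x_4) = 0.948985, coefficient = 2
x_5 = 1.5625, f(x_5) = 0.999966, coefficient = 4
x_6 = 1.8750, f(x_6) = 0.954086, coefficient = 2
x_7 = 2.1875, f(x_7) = 0.815789, coefficient = 4
x_8 = 2.5000, f(x_8) = 0.598472, coefficient = 1

I ≈ (0.312500/3) × 17.291906 = 1.801240
Exact value: 1.801144
Error: 0.000097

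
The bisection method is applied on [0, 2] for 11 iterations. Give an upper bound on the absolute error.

Bisection error bound: |error| ≤ (b-a)/2^n
|error| ≤ (2 - 0)/2^11 = 2/2^11
|error| ≤ 0.0009765625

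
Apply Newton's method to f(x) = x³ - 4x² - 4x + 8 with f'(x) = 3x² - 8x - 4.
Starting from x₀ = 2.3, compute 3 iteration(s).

f(x) = x³ - 4x² - 4x + 8
f'(x) = 3x² - 8x - 4
x₀ = 2.3

Newton-Raphson formula: x_{n+1} = x_n - f(x_n)/f'(x_n)

Iteration 1:
  f(2.300000) = -10.193000
  f'(2.300000) = -6.530000
  x_1 = 2.300000 - (-10.193000)/(-6.530000) = 0.739051
Iteration 2:
  f(0.739051) = 3.262681
  f'(0.739051) = -8.273817
  x_2 = 0.739051 - 3.262681/(-8.273817) = 1.133389
Iteration 3:
  f(1.133389) = -0.215917
  f'(1.133389) = -9.213400
  x_3 = 1.133389 - (-0.215917)/(-9.213400) = 1.109954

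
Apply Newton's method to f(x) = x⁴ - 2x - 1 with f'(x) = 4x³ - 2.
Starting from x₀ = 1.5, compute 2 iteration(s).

f(x) = x⁴ - 2x - 1
f'(x) = 4x³ - 2
x₀ = 1.5

Newton-Raphson formula: x_{n+1} = x_n - f(x_n)/f'(x_n)

Iteration 1:
  f(1.500000) = 1.062500
  f'(1.500000) = 11.500000
  x_1 = 1.500000 - 1.062500/11.500000 = 1.407609
Iteration 2:
  f(1.407609) = 0.110579
  f'(1.407609) = 9.155931
  x_2 = 1.407609 - 0.110579/9.155931 = 1.395531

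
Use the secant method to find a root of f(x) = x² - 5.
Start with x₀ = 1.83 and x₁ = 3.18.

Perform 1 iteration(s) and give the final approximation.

f(x) = x² - 5
x₀ = 1.83, x₁ = 3.18

Secant formula: x_{n+1} = x_n - f(x_n)(x_n - x_{n-1})/(f(x_n) - f(x_{n-1}))

Iteration 1:
  f(1.830000) = -1.651100
  f(3.180000) = 5.112400
  x_2 = 3.180000 - 5.112400×(3.180000 - 1.830000)/(5.112400 - (-1.651100))
       = 2.159561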